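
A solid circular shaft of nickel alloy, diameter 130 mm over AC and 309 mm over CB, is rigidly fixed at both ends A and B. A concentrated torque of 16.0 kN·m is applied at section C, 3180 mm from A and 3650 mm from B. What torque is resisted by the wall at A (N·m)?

Compatibility: T_A·a/J_AC = T_B·b/J_CB with T_A + T_B = T₀.
J_AC = 2.80×10^-5 m⁴, J_CB = 8.95×10^-4 m⁴, so T_A = T₀·(J_AC/a)/((J_AC/a)+(J_CB/b)) = 555.4 N·m, T_B = 15440 N·m.

555 N·m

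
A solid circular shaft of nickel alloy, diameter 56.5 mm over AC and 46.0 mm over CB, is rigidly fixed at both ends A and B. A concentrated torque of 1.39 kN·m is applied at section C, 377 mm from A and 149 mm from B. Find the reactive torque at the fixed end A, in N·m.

Compatibility: T_A·a/J_AC = T_B·b/J_CB with T_A + T_B = T₀.
J_AC = 1.00×10^-6 m⁴, J_CB = 4.40×10^-7 m⁴, so T_A = T₀·(J_AC/a)/((J_AC/a)+(J_CB/b)) = 658.2 N·m, T_B = 731.8 N·m.

658 N·m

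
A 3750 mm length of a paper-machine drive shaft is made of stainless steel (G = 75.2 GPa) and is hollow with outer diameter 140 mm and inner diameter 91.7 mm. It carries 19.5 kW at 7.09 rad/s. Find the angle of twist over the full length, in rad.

0.00446 rad

ω = 7.09 rad/s, so T = P/ω = 19.5×10³ / 7.090 = 2750 N·m.
J = π(d_o⁴ − d_i⁴)/32 = π(0.140⁴ − 0.0917⁴)/32 = 3.077×10^-5 m⁴.
θ = T·L/(G·J) = 2750 × 3.75 / (75.2×10⁹ × 3.077×10^-5) = 4.457×10^-3 rad.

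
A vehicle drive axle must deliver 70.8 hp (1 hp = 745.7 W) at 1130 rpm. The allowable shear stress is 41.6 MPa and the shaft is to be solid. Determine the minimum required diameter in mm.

ω = 2π·1130/60 = 118.3 rad/s, so T = P/ω = 70.8×745.7 / 118.3 = 446.2 N·m.
For a solid shaft τ_max = 16T/(πd³), so d = (16T/(π τ_allow))^(1/3) = (16·446.2/(π·4.16×10^7))^(1/3) = 0.03794 m.

37.9 mm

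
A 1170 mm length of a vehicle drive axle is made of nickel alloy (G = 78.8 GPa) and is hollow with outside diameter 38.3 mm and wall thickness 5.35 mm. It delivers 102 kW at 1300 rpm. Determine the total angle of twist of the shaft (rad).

0.0721 rad

ω = 2π·1300/60 = 136.1 rad/s, so T = P/ω = 102×10³ / 136.1 = 749.3 N·m.
J = π(d_o⁴ − d_i⁴)/32 = π(0.0383⁴ − 0.0276⁴)/32 = 1.543×10^-7 m⁴.
θ = T·L/(G·J) = 749.3 × 1.17 / (78.8×10⁹ × 1.543×10^-7) = 0.07211 rad.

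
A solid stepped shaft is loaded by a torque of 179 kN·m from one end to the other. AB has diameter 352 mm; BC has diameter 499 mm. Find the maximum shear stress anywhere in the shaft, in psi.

3030 psi

Under the same torque, τ_max = 16T/(πd³) is largest where d is smallest — segment AB (d = 352 mm).
τ_max = 16·179000/(π·(0.352)³) = 2.090×10^7 Pa.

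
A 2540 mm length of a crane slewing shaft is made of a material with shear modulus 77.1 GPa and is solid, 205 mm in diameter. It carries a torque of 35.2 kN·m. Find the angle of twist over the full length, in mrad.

J = πd⁴/32 = π(0.205)⁴/32 = 1.734×10^-4 m⁴.
θ = T·L/(G·J) = 35200 × 2.54 / (77.1×10⁹ × 1.734×10^-4) = 6.688×10^-3 rad.

6.69 mrad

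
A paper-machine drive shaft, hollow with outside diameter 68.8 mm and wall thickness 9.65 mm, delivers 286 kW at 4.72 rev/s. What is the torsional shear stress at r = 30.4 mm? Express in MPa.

182 MPa

ω = 2π·4.72 = 29.66 rad/s, so T = P/ω = 286×10³ / 29.66 = 9644 N·m.
J = π(d_o⁴ − d_i⁴)/32 = π(0.0688⁴ − 0.0495⁴)/32 = 1.610×10^-6 m⁴.
Shear stress varies linearly with radius: τ = T·r/J = 9644 × 0.0304 / 1.610×10^-6 = 1.821×10^8 Pa.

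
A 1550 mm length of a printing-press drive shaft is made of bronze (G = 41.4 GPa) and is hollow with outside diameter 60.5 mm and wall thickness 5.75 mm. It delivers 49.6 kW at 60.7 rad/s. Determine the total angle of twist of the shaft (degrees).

2.34°

ω = 60.7 rad/s, so T = P/ω = 49.6×10³ / 60.70 = 817.1 N·m.
J = π(d_o⁴ − d_i⁴)/32 = π(0.0605⁴ − 0.0490⁴)/32 = 7.493×10^-7 m⁴.
θ = T·L/(G·J) = 817.1 × 1.55 / (41.4×10⁹ × 7.493×10^-7) = 0.04083 rad.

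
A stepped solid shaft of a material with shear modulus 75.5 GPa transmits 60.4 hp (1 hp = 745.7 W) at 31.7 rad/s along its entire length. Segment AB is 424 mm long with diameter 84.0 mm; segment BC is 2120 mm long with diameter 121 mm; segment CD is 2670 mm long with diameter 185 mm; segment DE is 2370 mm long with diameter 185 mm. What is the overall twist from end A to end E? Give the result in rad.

0.00435 rad

ω = 31.7 rad/s, so T = P/ω = 60.4×745.7 / 31.70 = 1421 N·m.
J_AB = π(0.0840)⁴/32 = 4.89×10^-6 m⁴; J_BC = π(0.121)⁴/32 = 2.10×10^-5 m⁴; J_CD = π(0.185)⁴/32 = 1.15×10^-4 m⁴; J_DE = π(0.185)⁴/32 = 1.15×10^-4 m⁴.
θ = (T/G)·Σ L_i/J_i = (1421/75.5×10⁹)·(0.424/4.89×10^-6 + 2.12/2.10×10^-5 + 2.67/1.15×10^-4 + 2.37/1.15×10^-4) = 4.353×10^-3 rad.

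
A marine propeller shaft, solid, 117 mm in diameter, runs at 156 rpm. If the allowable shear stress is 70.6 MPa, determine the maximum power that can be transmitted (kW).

363 kW

J = πd⁴/32 = π(0.117)⁴/32 = 1.840×10^-5 m⁴.
T_max = τ_allow·J/r = 7.06×10^7 × 1.840×10^-5 / 0.0585 = 22200 N·m.
ω = 2π·156/60 = 16.34 rad/s, so P_max = T_max·ω = 3.627×10^5 W.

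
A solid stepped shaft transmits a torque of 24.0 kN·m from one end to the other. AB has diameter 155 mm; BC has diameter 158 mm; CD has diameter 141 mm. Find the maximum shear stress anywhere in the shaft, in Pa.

Under the same torque, τ_max = 16T/(πd³) is largest where d is smallest — segment CD (d = 141 mm).
τ_max = 16·24000/(π·(0.141)³) = 4.360×10^7 Pa.

4.36e7 Pa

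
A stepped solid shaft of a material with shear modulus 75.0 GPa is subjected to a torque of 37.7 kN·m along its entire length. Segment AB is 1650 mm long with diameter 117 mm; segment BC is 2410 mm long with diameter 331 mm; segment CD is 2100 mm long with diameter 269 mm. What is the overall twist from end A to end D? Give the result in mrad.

48.2 mrad

J_AB = π(0.117)⁴/32 = 1.84×10^-5 m⁴; J_BC = π(0.331)⁴/32 = 1.18×10^-3 m⁴; J_CD = π(0.269)⁴/32 = 5.14×10^-4 m⁴.
θ = (T/G)·Σ L_i/J_i = (37700/75.0×10⁹)·(1.65/1.84×10^-5 + 2.41/1.18×10^-3 + 2.10/5.14×10^-4) = 0.04817 rad.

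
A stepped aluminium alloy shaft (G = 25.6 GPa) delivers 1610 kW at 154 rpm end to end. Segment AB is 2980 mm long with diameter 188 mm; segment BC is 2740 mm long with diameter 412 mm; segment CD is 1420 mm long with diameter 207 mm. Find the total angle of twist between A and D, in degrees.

7.41°

ω = 2π·154/60 = 16.13 rad/s, so T = P/ω = 1610×10³ / 16.13 = 99830 N·m.
J_AB = π(0.188)⁴/32 = 1.23×10^-4 m⁴; J_BC = π(0.412)⁴/32 = 2.83×10^-3 m⁴; J_CD = π(0.207)⁴/32 = 1.80×10^-4 m⁴.
θ = (T/G)·Σ L_i/J_i = (99830/25.6×10⁹)·(2.98/1.23×10^-4 + 2.74/2.83×10^-3 + 1.42/1.80×10^-4) = 0.1293 rad.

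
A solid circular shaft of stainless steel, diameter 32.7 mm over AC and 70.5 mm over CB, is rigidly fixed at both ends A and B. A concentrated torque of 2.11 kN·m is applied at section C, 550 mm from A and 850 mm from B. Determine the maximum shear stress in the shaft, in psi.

4150 psi

Compatibility: T_A·a/J_AC = T_B·b/J_CB with T_A + T_B = T₀.
J_AC = 1.12×10^-7 m⁴, J_CB = 2.43×10^-6 m⁴, so T_A = T₀·(J_AC/a)/((J_AC/a)+(J_CB/b)) = 140.9 N·m, T_B = 1969 N·m.
τ in each portion: τ_AC = 2.05×10^7 Pa, τ_CB = 2.86×10^7 Pa; maximum is in CB.
τ_max = T_CB·r/J = 1969·0.0352/2.43×10^-6 = 2.862×10^7 Pa.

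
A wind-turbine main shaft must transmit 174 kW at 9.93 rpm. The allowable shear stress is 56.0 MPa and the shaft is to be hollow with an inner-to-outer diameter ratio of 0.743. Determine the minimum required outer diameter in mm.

ω = 2π·9.93/60 = 1.040 rad/s, so T = P/ω = 174×10³ / 1.040 = 167300 N·m.
For a hollow shaft with d_i/d_o = 0.743: τ_max = 16T/(π d_o³ (1−k⁴)), so d_o = [16T/(π τ_allow (1−k⁴))]^(1/3) = [16·167300/(π·5.60×10^7·0.6952)]^(1/3) = 0.2797 m.

280 mm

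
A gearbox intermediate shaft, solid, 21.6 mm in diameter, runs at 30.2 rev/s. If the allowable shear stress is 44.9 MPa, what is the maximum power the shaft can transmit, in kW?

J = πd⁴/32 = π(0.0216)⁴/32 = 2.137×10^-8 m⁴.
T_max = τ_allow·J/r = 4.49×10^7 × 2.137×10^-8 / 0.0108 = 88.85 N·m.
ω = 2π·30.2 = 189.8 rad/s, so P_max = T_max·ω = 1.686×10^4 W.

16.9 kW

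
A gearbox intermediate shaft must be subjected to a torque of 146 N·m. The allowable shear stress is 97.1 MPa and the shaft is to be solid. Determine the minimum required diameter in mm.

19.7 mm

For a solid shaft τ_max = 16T/(πd³), so d = (16T/(π τ_allow))^(1/3) = (16·146.0/(π·9.71×10^7))^(1/3) = 0.01971 m.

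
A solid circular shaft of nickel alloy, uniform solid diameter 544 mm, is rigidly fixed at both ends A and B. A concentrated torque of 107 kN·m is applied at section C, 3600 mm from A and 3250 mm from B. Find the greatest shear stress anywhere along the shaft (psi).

With uniform GJ and both ends fixed, compatibility θ_AC = θ_CB gives T_A·a = T_B·b, together with T_A + T_B = T₀.
T_A = T₀·b/(a+b) = 107000·3250/6850 = 50770 N·m; T_B = 56230 N·m.
τ in each portion: τ_AC = 1.61×10^6 Pa, τ_CB = 1.78×10^6 Pa; maximum is in CB.
τ_max = T_CB·r/J = 56230·0.272/8.60×10^-3 = 1.779×10^6 Pa.

258 psi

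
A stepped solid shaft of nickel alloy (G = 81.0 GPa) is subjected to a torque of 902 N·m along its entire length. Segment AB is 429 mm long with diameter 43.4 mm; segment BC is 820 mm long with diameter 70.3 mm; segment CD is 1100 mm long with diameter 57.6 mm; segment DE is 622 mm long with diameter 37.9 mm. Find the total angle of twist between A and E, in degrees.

3.61°

J_AB = π(0.0434)⁴/32 = 3.48×10^-7 m⁴; J_BC = π(0.0703)⁴/32 = 2.40×10^-6 m⁴; J_CD = π(0.0576)⁴/32 = 1.08×10^-6 m⁴; J_DE = π(0.0379)⁴/32 = 2.03×10^-7 m⁴.
θ = (T/G)·Σ L_i/J_i = (902.0/81.0×10⁹)·(0.429/3.48×10^-7 + 0.820/2.40×10^-6 + 1.10/1.08×10^-6 + 0.622/2.03×10^-7) = 0.06305 rad.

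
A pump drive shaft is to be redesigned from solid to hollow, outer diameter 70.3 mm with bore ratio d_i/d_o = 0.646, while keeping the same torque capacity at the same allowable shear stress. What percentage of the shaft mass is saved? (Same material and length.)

33.8 %

Equal τ_max and T ⇒ the solid shaft needs d_s³ = d_o³(1−k⁴), so d_s = 70.3·(1−0.646⁴)^(1/3) = 65.96 mm.
Area ratio A_h/A_s = d_o²(1−k²)/d_s² = (1−k²)/(1−k⁴)^(2/3) = 0.6620.
Mass saving = 1 − 0.6620 = 33.8 %.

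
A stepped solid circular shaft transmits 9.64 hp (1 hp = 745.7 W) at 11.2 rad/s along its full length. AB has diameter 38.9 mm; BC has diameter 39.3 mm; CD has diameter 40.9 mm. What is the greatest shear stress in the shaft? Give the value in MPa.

55.5 MPa

ω = 11.2 rad/s, so T = P/ω = 9.64×745.7 / 11.20 = 641.8 N·m.
Under the same torque, τ_max = 16T/(πd³) is largest where d is smallest — segment AB (d = 38.9 mm).
τ_max = 16·641.8/(π·(0.0389)³) = 5.553×10^7 Pa.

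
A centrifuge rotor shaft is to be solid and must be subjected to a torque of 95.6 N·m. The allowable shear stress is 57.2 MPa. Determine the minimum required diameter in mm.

20.4 mm

For a solid shaft τ_max = 16T/(πd³), so d = (16T/(π τ_allow))^(1/3) = (16·95.60/(π·5.72×10^7))^(1/3) = 0.02042 m.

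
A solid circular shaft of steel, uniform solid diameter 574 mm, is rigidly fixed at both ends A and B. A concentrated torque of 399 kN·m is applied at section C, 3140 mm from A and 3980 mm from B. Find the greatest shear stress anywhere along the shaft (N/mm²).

6.01 N/mm²

With uniform GJ and both ends fixed, compatibility θ_AC = θ_CB gives T_A·a = T_B·b, together with T_A + T_B = T₀.
T_A = T₀·b/(a+b) = 399000·3980/7120 = 223000 N·m; T_B = 176000 N·m.
τ in each portion: τ_AC = 6.01×10^6 Pa, τ_CB = 4.74×10^6 Pa; maximum is in AC.
τ_max = T_AC·r/J = 223000·0.287/0.0107 = 6.006×10^6 Pa.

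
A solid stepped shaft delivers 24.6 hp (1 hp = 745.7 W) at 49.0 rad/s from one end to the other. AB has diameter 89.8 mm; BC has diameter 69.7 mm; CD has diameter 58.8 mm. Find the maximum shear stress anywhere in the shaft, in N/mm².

ω = 49.0 rad/s, so T = P/ω = 24.6×745.7 / 49.00 = 374.4 N·m.
Under the same torque, τ_max = 16T/(πd³) is largest where d is smallest — segment CD (d = 58.8 mm).
τ_max = 16·374.4/(π·(0.0588)³) = 9.379×10^6 Pa.

9.38 N/mm²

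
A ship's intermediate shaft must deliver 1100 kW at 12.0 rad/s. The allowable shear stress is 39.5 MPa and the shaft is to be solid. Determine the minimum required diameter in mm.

ω = 12.0 rad/s, so T = P/ω = 1100×10³ / 12.00 = 91670 N·m.
For a solid shaft τ_max = 16T/(πd³), so d = (16T/(π τ_allow))^(1/3) = (16·91670/(π·3.95×10^7))^(1/3) = 0.2278 m.

228 mm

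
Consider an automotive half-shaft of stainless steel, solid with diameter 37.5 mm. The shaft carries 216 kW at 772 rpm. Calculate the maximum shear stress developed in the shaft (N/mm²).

ω = 2π·772/60 = 80.84 rad/s, so T = P/ω = 216×10³ / 80.84 = 2672 N·m.
J = πd⁴/32 = π(0.0375)⁴/32 = 1.941×10^-7 m⁴.
τ_max = T·r/J = 2672 × 0.0187 / 1.941×10^-7 = 2.580×10^8 Pa.

258 N/mm²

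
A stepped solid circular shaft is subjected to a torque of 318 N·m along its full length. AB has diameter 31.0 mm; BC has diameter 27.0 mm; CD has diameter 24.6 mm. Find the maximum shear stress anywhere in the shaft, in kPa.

109000 kPa

Under the same torque, τ_max = 16T/(πd³) is largest where d is smallest — segment CD (d = 24.6 mm).
τ_max = 16·318.0/(π·(0.0246)³) = 1.088×10^8 Pa.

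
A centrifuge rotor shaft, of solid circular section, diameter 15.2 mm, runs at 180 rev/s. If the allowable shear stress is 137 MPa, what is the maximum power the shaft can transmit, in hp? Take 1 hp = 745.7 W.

143 hp

J = πd⁴/32 = π(0.0152)⁴/32 = 5.241×10^-9 m⁴.
T_max = τ_allow·J/r = 1.37×10^8 × 5.241×10^-9 / 0.00760 = 94.47 N·m.
ω = 2π·180 = 1131 rad/s, so P_max = T_max·ω = 1.068×10^5 W.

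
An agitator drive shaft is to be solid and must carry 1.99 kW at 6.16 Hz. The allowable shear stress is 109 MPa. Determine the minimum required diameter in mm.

ω = 2π·6.16 = 38.70 rad/s, so T = P/ω = 1.99×10³ / 38.70 = 51.42 N·m.
For a solid shaft τ_max = 16T/(πd³), so d = (16T/(π τ_allow))^(1/3) = (16·51.42/(π·1.09×10^8))^(1/3) = 0.01339 m.

13.4 mm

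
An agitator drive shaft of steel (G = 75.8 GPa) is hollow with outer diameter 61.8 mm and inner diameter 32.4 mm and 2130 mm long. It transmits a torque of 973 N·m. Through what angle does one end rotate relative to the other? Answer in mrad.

J = π(d_o⁴ − d_i⁴)/32 = π(0.0618⁴ − 0.0324⁴)/32 = 1.324×10^-6 m⁴.
θ = T·L/(G·J) = 973.0 × 2.13 / (75.8×10⁹ × 1.324×10^-6) = 0.02065 rad.

20.7 mrad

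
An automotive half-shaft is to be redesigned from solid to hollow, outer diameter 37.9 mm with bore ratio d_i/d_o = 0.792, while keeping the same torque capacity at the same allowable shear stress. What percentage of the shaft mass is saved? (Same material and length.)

48.0 %

Equal τ_max and T ⇒ the solid shaft needs d_s³ = d_o³(1−k⁴), so d_s = 37.9·(1−0.792⁴)^(1/3) = 32.08 mm.
Area ratio A_h/A_s = d_o²(1−k²)/d_s² = (1−k²)/(1−k⁴)^(2/3) = 0.5202.
Mass saving = 1 − 0.5202 = 48.0 %.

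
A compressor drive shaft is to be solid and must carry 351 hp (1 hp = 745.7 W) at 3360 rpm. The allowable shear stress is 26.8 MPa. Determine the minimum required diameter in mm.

ω = 2π·3360/60 = 351.9 rad/s, so T = P/ω = 351×745.7 / 351.9 = 743.9 N·m.
For a solid shaft τ_max = 16T/(πd³), so d = (16T/(π τ_allow))^(1/3) = (16·743.9/(π·2.68×10^7))^(1/3) = 0.05209 m.

52.1 mm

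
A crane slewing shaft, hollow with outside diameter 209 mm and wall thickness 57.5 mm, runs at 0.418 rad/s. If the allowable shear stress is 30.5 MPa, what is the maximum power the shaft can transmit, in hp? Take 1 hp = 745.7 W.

J = π(d_o⁴ − d_i⁴)/32 = π(0.209⁴ − 0.0940⁴)/32 = 1.797×10^-4 m⁴.
T_max = τ_allow·J/r = 3.05×10^7 × 1.797×10^-4 / 0.104 = 52440 N·m.
ω = 0.418 rad/s, so P_max = T_max·ω = 2.192×10^4 W.

29.4 hp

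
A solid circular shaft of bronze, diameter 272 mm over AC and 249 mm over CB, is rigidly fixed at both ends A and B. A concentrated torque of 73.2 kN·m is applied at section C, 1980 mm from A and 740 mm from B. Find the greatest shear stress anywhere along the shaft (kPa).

15800 kPa

Compatibility: T_A·a/J_AC = T_B·b/J_CB with T_A + T_B = T₀.
J_AC = 5.37×10^-4 m⁴, J_CB = 3.77×10^-4 m⁴, so T_A = T₀·(J_AC/a)/((J_AC/a)+(J_CB/b)) = 25420 N·m, T_B = 47780 N·m.
τ in each portion: τ_AC = 6.43×10^6 Pa, τ_CB = 1.58×10^7 Pa; maximum is in CB.
τ_max = T_CB·r/J = 47780·0.124/3.77×10^-4 = 1.576×10^7 Pa.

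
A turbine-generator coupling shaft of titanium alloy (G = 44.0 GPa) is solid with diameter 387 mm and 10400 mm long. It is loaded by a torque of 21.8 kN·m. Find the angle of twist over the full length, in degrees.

J = πd⁴/32 = π(0.387)⁴/32 = 2.202×10^-3 m⁴.
θ = T·L/(G·J) = 21800 × 10.4 / (44.0×10⁹ × 2.202×10^-3) = 2.340×10^-3 rad.

0.134°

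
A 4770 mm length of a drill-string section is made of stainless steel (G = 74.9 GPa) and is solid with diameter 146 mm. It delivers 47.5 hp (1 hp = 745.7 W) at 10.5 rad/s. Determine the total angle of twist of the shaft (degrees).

ω = 10.5 rad/s, so T = P/ω = 47.5×745.7 / 10.50 = 3373 N·m.
J = πd⁴/32 = π(0.146)⁴/32 = 4.461×10^-5 m⁴.
θ = T·L/(G·J) = 3373 × 4.77 / (74.9×10⁹ × 4.461×10^-5) = 4.816×10^-3 rad.

0.276°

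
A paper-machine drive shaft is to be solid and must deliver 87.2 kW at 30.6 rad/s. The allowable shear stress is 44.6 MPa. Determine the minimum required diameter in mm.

68.8 mm

ω = 30.6 rad/s, so T = P/ω = 87.2×10³ / 30.60 = 2850 N·m.
For a solid shaft τ_max = 16T/(πd³), so d = (16T/(π τ_allow))^(1/3) = (16·2850/(π·4.46×10^7))^(1/3) = 0.06878 m.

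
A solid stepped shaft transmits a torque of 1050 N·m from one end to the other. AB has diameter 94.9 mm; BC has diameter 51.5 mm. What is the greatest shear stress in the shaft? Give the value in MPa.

39.2 MPa

Under the same torque, τ_max = 16T/(πd³) is largest where d is smallest — segment BC (d = 51.5 mm).
τ_max = 16·1050/(π·(0.0515)³) = 3.915×10^7 Pa.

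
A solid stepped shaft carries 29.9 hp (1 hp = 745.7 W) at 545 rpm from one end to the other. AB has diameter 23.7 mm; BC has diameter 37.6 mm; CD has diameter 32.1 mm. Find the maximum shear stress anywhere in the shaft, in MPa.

ω = 2π·545/60 = 57.07 rad/s, so T = P/ω = 29.9×745.7 / 57.07 = 390.7 N·m.
Under the same torque, τ_max = 16T/(πd³) is largest where d is smallest — segment AB (d = 23.7 mm).
τ_max = 16·390.7/(π·(0.0237)³) = 1.495×10^8 Pa.

149 MPa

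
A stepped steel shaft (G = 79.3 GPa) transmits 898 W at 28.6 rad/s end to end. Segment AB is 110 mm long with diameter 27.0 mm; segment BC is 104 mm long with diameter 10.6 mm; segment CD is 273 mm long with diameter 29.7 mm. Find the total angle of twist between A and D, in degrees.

ω = 28.6 rad/s, so T = P/ω = 898 / 28.60 = 31.40 N·m.
J_AB = π(0.0270)⁴/32 = 5.22×10^-8 m⁴; J_BC = π(0.0106)⁴/32 = 1.24×10^-9 m⁴; J_CD = π(0.0297)⁴/32 = 7.64×10^-8 m⁴.
θ = (T/G)·Σ L_i/J_i = (31.40/79.3×10⁹)·(0.110/5.22×10^-8 + 0.104/1.24×10^-9 + 0.273/7.64×10^-8) = 0.03547 rad.

2.03°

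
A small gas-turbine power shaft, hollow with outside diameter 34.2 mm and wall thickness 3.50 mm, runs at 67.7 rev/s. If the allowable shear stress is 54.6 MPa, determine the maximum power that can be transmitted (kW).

J = π(d_o⁴ − d_i⁴)/32 = π(0.0342⁴ − 0.0272⁴)/32 = 8.057×10^-8 m⁴.
T_max = τ_allow·J/r = 5.46×10^7 × 8.057×10^-8 / 0.0171 = 257.3 N·m.
ω = 2π·67.7 = 425.4 rad/s, so P_max = T_max·ω = 1.094×10^5 W.

109 kW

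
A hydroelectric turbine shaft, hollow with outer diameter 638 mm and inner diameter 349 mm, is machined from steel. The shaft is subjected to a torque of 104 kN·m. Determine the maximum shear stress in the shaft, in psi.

J = π(d_o⁴ − d_i⁴)/32 = π(0.638⁴ − 0.349⁴)/32 = 0.01481 m⁴.
τ_max = T·r/J = 104000 × 0.319 / 0.01481 = 2.240×10^6 Pa.

325 psi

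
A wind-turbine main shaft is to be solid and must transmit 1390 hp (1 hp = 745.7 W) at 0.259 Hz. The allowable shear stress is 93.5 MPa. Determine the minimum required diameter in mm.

ω = 2π·0.259 = 1.627 rad/s, so T = P/ω = 1390×745.7 / 1.627 = 636900 N·m.
For a solid shaft τ_max = 16T/(πd³), so d = (16T/(π τ_allow))^(1/3) = (16·636900/(π·9.35×10^7))^(1/3) = 0.3262 m.

326 mm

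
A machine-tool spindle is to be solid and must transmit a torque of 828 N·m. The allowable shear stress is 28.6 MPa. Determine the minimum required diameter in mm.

For a solid shaft τ_max = 16T/(πd³), so d = (16T/(π τ_allow))^(1/3) = (16·828.0/(π·2.86×10^7))^(1/3) = 0.05283 m.

52.8 mm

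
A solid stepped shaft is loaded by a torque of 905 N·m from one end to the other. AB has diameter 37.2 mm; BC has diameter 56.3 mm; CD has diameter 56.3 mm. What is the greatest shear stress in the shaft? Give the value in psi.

13000 psi

Under the same torque, τ_max = 16T/(πd³) is largest where d is smallest — segment AB (d = 37.2 mm).
τ_max = 16·905.0/(π·(0.0372)³) = 8.953×10^7 Pa.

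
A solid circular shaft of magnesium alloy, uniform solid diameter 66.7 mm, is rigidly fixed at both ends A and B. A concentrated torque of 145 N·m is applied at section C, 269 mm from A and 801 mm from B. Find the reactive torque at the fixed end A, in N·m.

With uniform GJ and both ends fixed, compatibility θ_AC = θ_CB gives T_A·a = T_B·b, together with T_A + T_B = T₀.
T_A = T₀·b/(a+b) = 145.0·801/1070 = 108.5 N·m; T_B = 36.45 N·m.

109 N·m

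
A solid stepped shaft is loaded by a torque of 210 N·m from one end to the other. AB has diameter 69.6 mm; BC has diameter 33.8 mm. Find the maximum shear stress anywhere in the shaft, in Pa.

2.77e7 Pa

Under the same torque, τ_max = 16T/(πd³) is largest where d is smallest — segment BC (d = 33.8 mm).
τ_max = 16·210.0/(π·(0.0338)³) = 2.770×10^7 Pa.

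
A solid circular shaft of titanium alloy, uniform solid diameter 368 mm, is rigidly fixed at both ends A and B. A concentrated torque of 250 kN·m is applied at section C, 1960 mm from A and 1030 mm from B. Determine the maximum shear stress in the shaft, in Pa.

With uniform GJ and both ends fixed, compatibility θ_AC = θ_CB gives T_A·a = T_B·b, together with T_A + T_B = T₀.
T_A = T₀·b/(a+b) = 250000·1030/2990 = 86120 N·m; T_B = 163900 N·m.
τ in each portion: τ_AC = 8.80×10^6 Pa, τ_CB = 1.67×10^7 Pa; maximum is in CB.
τ_max = T_CB·r/J = 163900·0.184/1.80×10^-3 = 1.675×10^7 Pa.

1.67e7 Pa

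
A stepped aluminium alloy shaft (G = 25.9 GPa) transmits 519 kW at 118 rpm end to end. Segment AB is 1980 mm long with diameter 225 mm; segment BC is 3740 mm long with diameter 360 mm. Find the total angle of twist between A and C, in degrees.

ω = 2π·118/60 = 12.36 rad/s, so T = P/ω = 519×10³ / 12.36 = 42000 N·m.
J_AB = π(0.225)⁴/32 = 2.52×10^-4 m⁴; J_BC = π(0.360)⁴/32 = 1.65×10^-3 m⁴.
θ = (T/G)·Σ L_i/J_i = (42000/25.9×10⁹)·(1.98/2.52×10^-4 + 3.74/1.65×10^-3) = 0.01644 rad.

0.942°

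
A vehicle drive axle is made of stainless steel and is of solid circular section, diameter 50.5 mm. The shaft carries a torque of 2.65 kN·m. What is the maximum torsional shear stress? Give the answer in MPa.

105 MPa

J = πd⁴/32 = π(0.0505)⁴/32 = 6.385×10^-7 m⁴.
τ_max = T·r/J = 2650 × 0.0253 / 6.385×10^-7 = 1.048×10^8 Pa.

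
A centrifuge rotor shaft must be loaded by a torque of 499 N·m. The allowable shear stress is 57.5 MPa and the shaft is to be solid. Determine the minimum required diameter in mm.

35.4 mm

For a solid shaft τ_max = 16T/(πd³), so d = (16T/(π τ_allow))^(1/3) = (16·499.0/(π·5.75×10^7))^(1/3) = 0.03536 m.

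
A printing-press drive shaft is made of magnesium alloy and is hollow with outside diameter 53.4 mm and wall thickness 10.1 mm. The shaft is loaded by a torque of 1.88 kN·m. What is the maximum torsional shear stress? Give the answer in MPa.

73.9 MPa

J = π(d_o⁴ − d_i⁴)/32 = π(0.0534⁴ − 0.0332⁴)/32 = 6.790×10^-7 m⁴.
τ_max = T·r/J = 1880 × 0.0267 / 6.790×10^-7 = 7.392×10^7 Pa.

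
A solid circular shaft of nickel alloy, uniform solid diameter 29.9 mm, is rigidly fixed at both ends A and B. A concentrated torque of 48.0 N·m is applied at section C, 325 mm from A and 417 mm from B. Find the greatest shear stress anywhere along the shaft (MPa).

5.14 MPa

With uniform GJ and both ends fixed, compatibility θ_AC = θ_CB gives T_A·a = T_B·b, together with T_A + T_B = T₀.
T_A = T₀·b/(a+b) = 48.00·417/742.0 = 26.98 N·m; T_B = 21.02 N·m.
τ in each portion: τ_AC = 5.14×10^6 Pa, τ_CB = 4.01×10^6 Pa; maximum is in AC.
τ_max = T_AC·r/J = 26.98·0.0149/7.85×10^-8 = 5.140×10^6 Pa.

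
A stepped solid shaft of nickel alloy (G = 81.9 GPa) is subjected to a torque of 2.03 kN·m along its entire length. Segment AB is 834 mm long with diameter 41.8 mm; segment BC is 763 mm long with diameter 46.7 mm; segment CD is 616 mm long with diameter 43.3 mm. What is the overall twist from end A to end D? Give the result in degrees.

J_AB = π(0.0418)⁴/32 = 3.00×10^-7 m⁴; J_BC = π(0.0467)⁴/32 = 4.67×10^-7 m⁴; J_CD = π(0.0433)⁴/32 = 3.45×10^-7 m⁴.
θ = (T/G)·Σ L_i/J_i = (2030/81.9×10⁹)·(0.834/3.00×10^-7 + 0.763/4.67×10^-7 + 0.616/3.45×10^-7) = 0.1537 rad.

8.81°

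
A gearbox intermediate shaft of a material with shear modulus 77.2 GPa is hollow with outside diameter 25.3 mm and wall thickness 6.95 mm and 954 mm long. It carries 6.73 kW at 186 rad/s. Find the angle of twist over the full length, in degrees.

0.664°

ω = 186 rad/s, so T = P/ω = 6.73×10³ / 186.0 = 36.18 N·m.
J = π(d_o⁴ − d_i⁴)/32 = π(0.0253⁴ − 0.0114⁴)/32 = 3.857×10^-8 m⁴.
θ = T·L/(G·J) = 36.18 × 0.954 / (77.2×10⁹ × 3.857×10^-8) = 0.01159 rad.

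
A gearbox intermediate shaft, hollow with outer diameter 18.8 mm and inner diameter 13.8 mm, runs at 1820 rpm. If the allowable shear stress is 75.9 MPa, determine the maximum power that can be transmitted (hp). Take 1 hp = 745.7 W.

18.0 hp

J = π(d_o⁴ − d_i⁴)/32 = π(0.0188⁴ − 0.0138⁴)/32 = 8.703×10^-9 m⁴.
T_max = τ_allow·J/r = 7.59×10^7 × 8.703×10^-9 / 0.00940 = 70.28 N·m.
ω = 2π·1820/60 = 190.6 rad/s, so P_max = T_max·ω = 1.339×10^4 W.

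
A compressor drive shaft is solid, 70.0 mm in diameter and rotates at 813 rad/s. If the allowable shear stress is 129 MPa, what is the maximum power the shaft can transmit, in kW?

J = πd⁴/32 = π(0.0700)⁴/32 = 2.357×10^-6 m⁴.
T_max = τ_allow·J/r = 1.29×10^8 × 2.357×10^-6 / 0.0350 = 8688 N·m.
ω = 813 rad/s, so P_max = T_max·ω = 7.063×10^6 W.

7060 kW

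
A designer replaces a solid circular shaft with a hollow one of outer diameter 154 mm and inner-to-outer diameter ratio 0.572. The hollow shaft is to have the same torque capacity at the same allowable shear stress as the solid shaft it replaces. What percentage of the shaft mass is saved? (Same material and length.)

27.4 %

Equal τ_max and T ⇒ the solid shaft needs d_s³ = d_o³(1−k⁴), so d_s = 154·(1−0.572⁴)^(1/3) = 148.3 mm.
Area ratio A_h/A_s = d_o²(1−k²)/d_s² = (1−k²)/(1−k⁴)^(2/3) = 0.7256.
Mass saving = 1 − 0.7256 = 27.4 %.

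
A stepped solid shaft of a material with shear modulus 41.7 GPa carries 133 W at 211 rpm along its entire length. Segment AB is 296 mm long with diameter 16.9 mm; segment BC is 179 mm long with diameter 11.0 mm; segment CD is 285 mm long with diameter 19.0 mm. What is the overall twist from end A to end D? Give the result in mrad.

26.5 mrad

ω = 2π·211/60 = 22.10 rad/s, so T = P/ω = 133 / 22.10 = 6.019 N·m.
J_AB = π(0.0169)⁴/32 = 8.01×10^-9 m⁴; J_BC = π(0.0110)⁴/32 = 1.44×10^-9 m⁴; J_CD = π(0.0190)⁴/32 = 1.28×10^-8 m⁴.
θ = (T/G)·Σ L_i/J_i = (6.019/41.7×10⁹)·(0.296/8.01×10^-9 + 0.179/1.44×10^-9 + 0.285/1.28×10^-8) = 0.02653 rad.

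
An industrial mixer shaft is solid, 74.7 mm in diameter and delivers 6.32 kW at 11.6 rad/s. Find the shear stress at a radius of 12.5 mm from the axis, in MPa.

2.23 MPa

ω = 11.6 rad/s, so T = P/ω = 6.32×10³ / 11.60 = 544.8 N·m.
J = πd⁴/32 = π(0.0747)⁴/32 = 3.057×10^-6 m⁴.
Shear stress varies linearly with radius: τ = T·r/J = 544.8 × 0.0125 / 3.057×10^-6 = 2.228×10^6 Pa.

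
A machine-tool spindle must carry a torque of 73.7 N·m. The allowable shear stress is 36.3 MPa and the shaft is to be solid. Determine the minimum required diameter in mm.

21.8 mm

For a solid shaft τ_max = 16T/(πd³), so d = (16T/(π τ_allow))^(1/3) = (16·73.70/(π·3.63×10^7))^(1/3) = 0.02179 m.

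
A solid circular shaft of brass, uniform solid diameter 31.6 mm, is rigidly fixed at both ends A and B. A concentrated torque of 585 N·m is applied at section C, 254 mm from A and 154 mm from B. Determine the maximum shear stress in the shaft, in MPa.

58.8 MPa

With uniform GJ and both ends fixed, compatibility θ_AC = θ_CB gives T_A·a = T_B·b, together with T_A + T_B = T₀.
T_A = T₀·b/(a+b) = 585.0·154/408.0 = 220.8 N·m; T_B = 364.2 N·m.
τ in each portion: τ_AC = 3.56×10^7 Pa, τ_CB = 5.88×10^7 Pa; maximum is in CB.
τ_max = T_CB·r/J = 364.2·0.0158/9.79×10^-8 = 5.878×10^7 Pa.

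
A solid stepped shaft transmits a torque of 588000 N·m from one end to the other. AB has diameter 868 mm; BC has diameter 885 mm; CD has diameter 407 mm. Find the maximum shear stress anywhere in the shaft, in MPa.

44.4 MPa

Under the same torque, τ_max = 16T/(πd³) is largest where d is smallest — segment CD (d = 407 mm).
τ_max = 16·588000/(π·(0.407)³) = 4.442×10^7 Pa.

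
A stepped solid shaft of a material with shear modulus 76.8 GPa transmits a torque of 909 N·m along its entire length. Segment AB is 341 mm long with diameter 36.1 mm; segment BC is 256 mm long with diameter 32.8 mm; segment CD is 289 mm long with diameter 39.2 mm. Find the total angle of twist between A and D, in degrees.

J_AB = π(0.0361)⁴/32 = 1.67×10^-7 m⁴; J_BC = π(0.0328)⁴/32 = 1.14×10^-7 m⁴; J_CD = π(0.0392)⁴/32 = 2.32×10^-7 m⁴.
θ = (T/G)·Σ L_i/J_i = (909.0/76.8×10⁹)·(0.341/1.67×10^-7 + 0.256/1.14×10^-7 + 0.289/2.32×10^-7) = 0.06563 rad.

3.76°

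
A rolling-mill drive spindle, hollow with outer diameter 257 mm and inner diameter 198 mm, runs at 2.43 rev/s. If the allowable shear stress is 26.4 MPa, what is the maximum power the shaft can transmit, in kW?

J = π(d_o⁴ − d_i⁴)/32 = π(0.257⁴ − 0.198⁴)/32 = 2.774×10^-4 m⁴.
T_max = τ_allow·J/r = 2.64×10^7 × 2.774×10^-4 / 0.129 = 56990 N·m.
ω = 2π·2.43 = 15.27 rad/s, so P_max = T_max·ω = 8.701×10^5 W.

870 kW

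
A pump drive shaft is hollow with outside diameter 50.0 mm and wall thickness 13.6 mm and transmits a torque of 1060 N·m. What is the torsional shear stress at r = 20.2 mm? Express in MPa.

J = π(d_o⁴ − d_i⁴)/32 = π(0.0500⁴ − 0.0228⁴)/32 = 5.871×10^-7 m⁴.
Shear stress varies linearly with radius: τ = T·r/J = 1060 × 0.0202 / 5.871×10^-7 = 3.647×10^7 Pa.

36.5 MPa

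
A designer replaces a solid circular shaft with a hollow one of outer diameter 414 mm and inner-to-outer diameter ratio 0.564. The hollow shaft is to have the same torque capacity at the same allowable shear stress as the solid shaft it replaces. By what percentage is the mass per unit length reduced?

26.8 %

Equal τ_max and T ⇒ the solid shaft needs d_s³ = d_o³(1−k⁴), so d_s = 414·(1−0.564⁴)^(1/3) = 399.5 mm.
Area ratio A_h/A_s = d_o²(1−k²)/d_s² = (1−k²)/(1−k⁴)^(2/3) = 0.7322.
Mass saving = 1 − 0.7322 = 26.8 %.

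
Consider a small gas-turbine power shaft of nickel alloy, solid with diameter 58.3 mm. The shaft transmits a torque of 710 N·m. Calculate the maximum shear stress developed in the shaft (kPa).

18200 kPa

J = πd⁴/32 = π(0.0583)⁴/32 = 1.134×10^-6 m⁴.
τ_max = T·r/J = 710.0 × 0.0291 / 1.134×10^-6 = 1.825×10^7 Pa.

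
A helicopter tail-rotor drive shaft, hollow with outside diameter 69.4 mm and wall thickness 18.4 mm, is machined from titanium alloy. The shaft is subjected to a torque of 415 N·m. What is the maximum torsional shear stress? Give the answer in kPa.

J = π(d_o⁴ − d_i⁴)/32 = π(0.0694⁴ − 0.0326⁴)/32 = 2.167×10^-6 m⁴.
τ_max = T·r/J = 415.0 × 0.0347 / 2.167×10^-6 = 6.647×10^6 Pa.

6650 kPa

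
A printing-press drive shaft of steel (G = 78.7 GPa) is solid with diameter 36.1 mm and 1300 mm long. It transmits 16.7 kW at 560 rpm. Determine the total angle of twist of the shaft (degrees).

1.62°

ω = 2π·560/60 = 58.64 rad/s, so T = P/ω = 16.7×10³ / 58.64 = 284.8 N·m.
J = πd⁴/32 = π(0.0361)⁴/32 = 1.667×10^-7 m⁴.
θ = T·L/(G·J) = 284.8 × 1.30 / (78.7×10⁹ × 1.667×10^-7) = 0.02821 rad.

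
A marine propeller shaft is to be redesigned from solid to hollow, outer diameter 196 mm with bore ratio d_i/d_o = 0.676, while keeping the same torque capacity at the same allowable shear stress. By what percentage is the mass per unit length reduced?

36.5 %

Equal τ_max and T ⇒ the solid shaft needs d_s³ = d_o³(1−k⁴), so d_s = 196·(1−0.676⁴)^(1/3) = 181.3 mm.
Area ratio A_h/A_s = d_o²(1−k²)/d_s² = (1−k²)/(1−k⁴)^(2/3) = 0.6348.
Mass saving = 1 − 0.6348 = 36.5 %.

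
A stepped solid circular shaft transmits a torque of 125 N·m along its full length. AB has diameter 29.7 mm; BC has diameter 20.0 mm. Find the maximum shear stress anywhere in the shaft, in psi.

Under the same torque, τ_max = 16T/(πd³) is largest where d is smallest — segment BC (d = 20.0 mm).
τ_max = 16·125.0/(π·(0.0200)³) = 7.958×10^7 Pa.

11500 psi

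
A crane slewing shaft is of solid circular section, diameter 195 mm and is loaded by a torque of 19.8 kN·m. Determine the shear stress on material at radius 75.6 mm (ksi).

J = πd⁴/32 = π(0.195)⁴/32 = 1.420×10^-4 m⁴.
Shear stress varies linearly with radius: τ = T·r/J = 19800 × 0.0756 / 1.420×10^-4 = 1.055×10^7 Pa.

1.53 ksi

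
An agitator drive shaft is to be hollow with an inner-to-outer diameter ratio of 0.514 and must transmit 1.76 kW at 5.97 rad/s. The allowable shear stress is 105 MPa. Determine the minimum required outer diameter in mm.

ω = 5.97 rad/s, so T = P/ω = 1.76×10³ / 5.970 = 294.8 N·m.
For a hollow shaft with d_i/d_o = 0.514: τ_max = 16T/(π d_o³ (1−k⁴)), so d_o = [16T/(π τ_allow (1−k⁴))]^(1/3) = [16·294.8/(π·1.05×10^8·0.9302)]^(1/3) = 0.02486 m.

24.9 mm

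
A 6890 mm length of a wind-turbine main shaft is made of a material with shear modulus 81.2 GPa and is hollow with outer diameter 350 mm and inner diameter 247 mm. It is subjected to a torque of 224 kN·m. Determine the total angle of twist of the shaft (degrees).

J = π(d_o⁴ − d_i⁴)/32 = π(0.350⁴ − 0.247⁴)/32 = 1.108×10^-3 m⁴.
θ = T·L/(G·J) = 224000 × 6.89 / (81.2×10⁹ × 1.108×10^-3) = 0.01716 rad.

0.983°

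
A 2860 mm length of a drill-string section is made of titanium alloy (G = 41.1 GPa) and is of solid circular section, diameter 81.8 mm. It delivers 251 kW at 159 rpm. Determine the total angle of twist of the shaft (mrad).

ω = 2π·159/60 = 16.65 rad/s, so T = P/ω = 251×10³ / 16.65 = 15070 N·m.
J = πd⁴/32 = π(0.0818)⁴/32 = 4.396×10^-6 m⁴.
θ = T·L/(G·J) = 15070 × 2.86 / (41.1×10⁹ × 4.396×10^-6) = 0.2386 rad.

239 mrad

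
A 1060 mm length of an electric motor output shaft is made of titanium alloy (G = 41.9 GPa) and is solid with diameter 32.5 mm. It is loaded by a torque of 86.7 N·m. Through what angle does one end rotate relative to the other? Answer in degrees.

1.15°

J = πd⁴/32 = π(0.0325)⁴/32 = 1.095×10^-7 m⁴.
θ = T·L/(G·J) = 86.70 × 1.06 / (41.9×10⁹ × 1.095×10^-7) = 0.02003 rad.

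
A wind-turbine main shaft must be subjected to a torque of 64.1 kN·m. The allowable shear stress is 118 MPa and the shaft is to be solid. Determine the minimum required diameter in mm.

For a solid shaft τ_max = 16T/(πd³), so d = (16T/(π τ_allow))^(1/3) = (16·64100/(π·1.18×10^8))^(1/3) = 0.1404 m.

140 mm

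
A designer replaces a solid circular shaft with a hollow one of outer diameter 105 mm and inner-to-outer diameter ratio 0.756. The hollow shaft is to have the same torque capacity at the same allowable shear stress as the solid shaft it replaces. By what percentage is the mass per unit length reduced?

44.2 %

Equal τ_max and T ⇒ the solid shaft needs d_s³ = d_o³(1−k⁴), so d_s = 105·(1−0.756⁴)^(1/3) = 92.03 mm.
Area ratio A_h/A_s = d_o²(1−k²)/d_s² = (1−k²)/(1−k⁴)^(2/3) = 0.5577.
Mass saving = 1 − 0.5577 = 44.2 %.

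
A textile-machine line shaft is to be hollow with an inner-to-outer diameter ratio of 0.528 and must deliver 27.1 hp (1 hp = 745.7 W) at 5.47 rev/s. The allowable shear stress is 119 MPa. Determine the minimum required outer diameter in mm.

ω = 2π·5.47 = 34.37 rad/s, so T = P/ω = 27.1×745.7 / 34.37 = 588.0 N·m.
For a hollow shaft with d_i/d_o = 0.528: τ_max = 16T/(π d_o³ (1−k⁴)), so d_o = [16T/(π τ_allow (1−k⁴))]^(1/3) = [16·588.0/(π·1.19×10^8·0.9223)]^(1/3) = 0.03011 m.

30.1 mm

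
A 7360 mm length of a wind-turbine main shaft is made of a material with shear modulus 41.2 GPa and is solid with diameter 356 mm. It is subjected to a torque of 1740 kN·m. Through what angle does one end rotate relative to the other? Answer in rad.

0.197 rad

J = πd⁴/32 = π(0.356)⁴/32 = 1.577×10^-3 m⁴.
θ = T·L/(G·J) = 1.740e6 × 7.36 / (41.2×10⁹ × 1.577×10^-3) = 0.1971 rad.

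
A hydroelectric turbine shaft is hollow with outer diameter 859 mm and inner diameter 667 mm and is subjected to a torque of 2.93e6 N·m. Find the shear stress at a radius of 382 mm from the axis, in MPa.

32.9 MPa

J = π(d_o⁴ − d_i⁴)/32 = π(0.859⁴ − 0.667⁴)/32 = 0.03402 m⁴.
Shear stress varies linearly with radius: τ = T·r/J = 2.930e6 × 0.382 / 0.03402 = 3.290×10^7 Pa.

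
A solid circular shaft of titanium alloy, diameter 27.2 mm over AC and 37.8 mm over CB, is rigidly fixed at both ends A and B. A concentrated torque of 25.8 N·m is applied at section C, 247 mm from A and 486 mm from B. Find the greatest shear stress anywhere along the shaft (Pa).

2.25e6 Pa

Compatibility: T_A·a/J_AC = T_B·b/J_CB with T_A + T_B = T₀.
J_AC = 5.37×10^-8 m⁴, J_CB = 2.00×10^-7 m⁴, so T_A = T₀·(J_AC/a)/((J_AC/a)+(J_CB/b)) = 8.910 N·m, T_B = 16.89 N·m.
τ in each portion: τ_AC = 2.25×10^6 Pa, τ_CB = 1.59×10^6 Pa; maximum is in AC.
τ_max = T_AC·r/J = 8.910·0.0136/5.37×10^-8 = 2.255×10^6 Pa.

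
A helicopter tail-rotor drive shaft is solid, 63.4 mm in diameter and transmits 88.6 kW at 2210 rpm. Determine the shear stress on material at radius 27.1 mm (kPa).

ω = 2π·2210/60 = 231.4 rad/s, so T = P/ω = 88.6×10³ / 231.4 = 382.8 N·m.
J = πd⁴/32 = π(0.0634)⁴/32 = 1.586×10^-6 m⁴.
Shear stress varies linearly with radius: τ = T·r/J = 382.8 × 0.0271 / 1.586×10^-6 = 6.541×10^6 Pa.

6540 kPa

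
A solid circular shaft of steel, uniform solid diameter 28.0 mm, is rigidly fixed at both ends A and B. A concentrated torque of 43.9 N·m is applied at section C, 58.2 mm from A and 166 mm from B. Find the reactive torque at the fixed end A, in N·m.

32.5 N·m

With uniform GJ and both ends fixed, compatibility θ_AC = θ_CB gives T_A·a = T_B·b, together with T_A + T_B = T₀.
T_A = T₀·b/(a+b) = 43.90·166/224.2 = 32.50 N·m; T_B = 11.40 N·m.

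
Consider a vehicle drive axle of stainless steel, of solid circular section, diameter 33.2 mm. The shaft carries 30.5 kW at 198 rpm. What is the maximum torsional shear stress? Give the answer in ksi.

29.7 ksi

ω = 2π·198/60 = 20.73 rad/s, so T = P/ω = 30.5×10³ / 20.73 = 1471 N·m.
J = πd⁴/32 = π(0.0332)⁴/32 = 1.193×10^-7 m⁴.
τ_max = T·r/J = 1471 × 0.0166 / 1.193×10^-7 = 2.047×10^8 Pa.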